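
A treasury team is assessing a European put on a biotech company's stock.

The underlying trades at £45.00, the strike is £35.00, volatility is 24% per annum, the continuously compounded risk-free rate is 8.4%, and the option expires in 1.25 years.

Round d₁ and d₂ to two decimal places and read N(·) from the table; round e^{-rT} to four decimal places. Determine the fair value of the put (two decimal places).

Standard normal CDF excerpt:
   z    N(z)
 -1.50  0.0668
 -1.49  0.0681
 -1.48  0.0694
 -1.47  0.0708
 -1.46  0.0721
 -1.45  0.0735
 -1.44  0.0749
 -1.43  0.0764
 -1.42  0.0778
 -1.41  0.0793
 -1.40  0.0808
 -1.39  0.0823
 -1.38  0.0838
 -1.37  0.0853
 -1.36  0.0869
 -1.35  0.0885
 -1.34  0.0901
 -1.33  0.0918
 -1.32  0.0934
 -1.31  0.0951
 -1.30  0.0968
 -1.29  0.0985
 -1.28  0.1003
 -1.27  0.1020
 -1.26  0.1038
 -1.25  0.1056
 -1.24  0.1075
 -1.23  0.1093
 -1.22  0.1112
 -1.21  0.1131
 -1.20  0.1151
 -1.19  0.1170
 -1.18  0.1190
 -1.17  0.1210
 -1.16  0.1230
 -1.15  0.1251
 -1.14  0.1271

£0.44

σ√T = 0.24 × 1.1180 = 0.2683
d₁ = [ln(45/35) + (0.084 + 0.24²/2)·1.25] / 0.2683 = [0.2513 + 0.1410] / 0.2683 = 1.4621 which rounds to 1.46
d₂ = d₁ − σ√T = 1.4621 − 0.2683 = 1.1937 which rounds to 1.19
exp(−rT) = exp(−0.084·1.25) = 0.9003
P = 35·0.9003·N(-1.19) − 45·N(-1.46) = 35·0.9003·0.1170 − 45·0.0721 = 3.6867 − 3.2445 = 0.4422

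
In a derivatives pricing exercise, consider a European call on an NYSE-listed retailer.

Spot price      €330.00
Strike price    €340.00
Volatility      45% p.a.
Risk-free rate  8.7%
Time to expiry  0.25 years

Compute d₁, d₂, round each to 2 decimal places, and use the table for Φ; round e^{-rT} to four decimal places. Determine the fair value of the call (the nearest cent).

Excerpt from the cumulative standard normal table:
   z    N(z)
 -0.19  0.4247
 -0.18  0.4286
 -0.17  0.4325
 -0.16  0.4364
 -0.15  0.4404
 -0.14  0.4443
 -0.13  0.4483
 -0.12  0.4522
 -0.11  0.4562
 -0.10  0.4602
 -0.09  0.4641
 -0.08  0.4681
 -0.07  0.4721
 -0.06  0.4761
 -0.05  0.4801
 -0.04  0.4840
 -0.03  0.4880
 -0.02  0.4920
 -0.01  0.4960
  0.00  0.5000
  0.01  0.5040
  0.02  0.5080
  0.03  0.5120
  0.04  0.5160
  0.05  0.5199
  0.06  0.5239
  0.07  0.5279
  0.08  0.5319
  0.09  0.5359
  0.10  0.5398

€29.01

T = 0.25;  σ√T = 0.2250
d₁ = [ln(330/340) + (0.087 + 0.45²/2)·0.25] / 0.2250 = [-0.0299 + 0.0471] / 0.2250 = 0.0765 → 0.08
d₂ = d₁ − σ√T = 0.0765 − 0.2250 = -0.1485 → -0.15
e^(−rT) = e^(−0.087·0.25) = 0.9785
C = 330·N(0.08) − 340·0.9785·N(-0.15) = 330·0.5319 − 340·0.9785·0.4404 = 175.5270 − 146.5167 = 29.0103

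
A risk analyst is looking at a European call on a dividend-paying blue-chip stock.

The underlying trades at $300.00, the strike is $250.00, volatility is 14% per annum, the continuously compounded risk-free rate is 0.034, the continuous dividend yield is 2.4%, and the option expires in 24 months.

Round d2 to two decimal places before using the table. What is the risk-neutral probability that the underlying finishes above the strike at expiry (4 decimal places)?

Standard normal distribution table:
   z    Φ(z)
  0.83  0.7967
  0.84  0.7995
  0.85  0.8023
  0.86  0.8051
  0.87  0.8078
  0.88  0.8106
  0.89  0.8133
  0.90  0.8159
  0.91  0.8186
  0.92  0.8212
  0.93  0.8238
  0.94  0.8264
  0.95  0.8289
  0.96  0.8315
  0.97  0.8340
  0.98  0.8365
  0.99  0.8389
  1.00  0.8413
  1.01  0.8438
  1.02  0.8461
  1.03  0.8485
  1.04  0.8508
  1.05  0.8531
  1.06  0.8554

0.8212

σ√T = 0.14·√2 = 0.1980
d₁ = [ln(300/250) + (0.034 − 0.024 + 0.14²/2)·2] / 0.1980 = [0.1823 + 0.0396] / 0.1980 = 1.1209 → 1.12
d₂ = d₁ − σ√T = 1.1209 − 0.1980 = 0.9229 → 0.92
Risk-neutral Pr[S_T > K] = N(d₂) = N(0.92) = 0.8212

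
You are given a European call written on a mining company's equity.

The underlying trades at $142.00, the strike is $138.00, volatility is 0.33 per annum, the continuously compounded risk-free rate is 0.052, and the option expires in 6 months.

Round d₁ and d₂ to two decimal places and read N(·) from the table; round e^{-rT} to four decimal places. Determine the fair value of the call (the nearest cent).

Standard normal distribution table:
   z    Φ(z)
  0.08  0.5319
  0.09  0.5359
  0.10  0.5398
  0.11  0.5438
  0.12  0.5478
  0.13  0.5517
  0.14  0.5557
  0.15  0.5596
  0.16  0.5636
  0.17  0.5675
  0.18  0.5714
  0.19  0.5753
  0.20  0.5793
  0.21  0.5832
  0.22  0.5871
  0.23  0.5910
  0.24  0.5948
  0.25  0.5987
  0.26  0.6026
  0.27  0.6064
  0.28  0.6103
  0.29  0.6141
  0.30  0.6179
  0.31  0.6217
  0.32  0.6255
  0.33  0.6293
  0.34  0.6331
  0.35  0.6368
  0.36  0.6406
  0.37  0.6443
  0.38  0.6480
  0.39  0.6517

T = 0.5;  σ√T = 0.2333
ln(S/K) + (r + σ²/2)T = ln(142/138) + (0.052 + 0.33²/2)·0.5 = 0.0286 + 0.0532 = 0.0818
d₁ = 0.0818 / 0.2333 = 0.3505 ⇒ 0.35
d₂ = d₁ − σ√T = 0.3505 − 0.2333 = 0.1172 ⇒ 0.12
exp(−rT) = exp(−0.052·0.5) = 0.9743
N(d₁) = N(0.35) = 0.6368;  N(d₂) = N(0.12) = 0.5478
C = 142·0.6368 − 138·0.9743·0.5478 = 90.4256 − 73.6536 = 16.7720

$16.77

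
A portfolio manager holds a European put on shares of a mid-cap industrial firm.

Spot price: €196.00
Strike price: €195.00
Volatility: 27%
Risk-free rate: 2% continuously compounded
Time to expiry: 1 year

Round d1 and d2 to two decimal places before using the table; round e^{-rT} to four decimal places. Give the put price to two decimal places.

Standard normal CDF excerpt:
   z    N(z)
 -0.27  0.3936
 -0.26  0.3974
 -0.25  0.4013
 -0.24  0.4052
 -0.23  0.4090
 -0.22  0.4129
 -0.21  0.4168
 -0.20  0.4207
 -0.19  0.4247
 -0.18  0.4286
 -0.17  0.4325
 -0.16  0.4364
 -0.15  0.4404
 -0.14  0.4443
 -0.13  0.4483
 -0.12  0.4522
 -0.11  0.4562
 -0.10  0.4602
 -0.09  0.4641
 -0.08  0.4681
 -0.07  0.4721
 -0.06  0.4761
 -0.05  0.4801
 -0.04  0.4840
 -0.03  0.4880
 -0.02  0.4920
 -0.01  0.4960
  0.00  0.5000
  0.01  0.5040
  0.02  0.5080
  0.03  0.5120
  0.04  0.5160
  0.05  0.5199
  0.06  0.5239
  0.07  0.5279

€18.46

T = 1;  σ√T = 0.2700
d₁ = [ln(196/195) + (0.02 + ½·0.27²)·1] / (σ√T) = (0.0051 + 0.0565) / 0.2700 = 0.2280 ⇒ 0.23
d₂ = 0.2280 − 0.2700 = -0.0420 ⇒ -0.04
e^(−rT) = e^(−0.02·1) = 0.9802
P = 195·0.9802·N(0.04) − 196·N(-0.23) = 195·0.9802·0.5160 − 196·0.4090 = 98.6277 − 80.1640 = 18.4637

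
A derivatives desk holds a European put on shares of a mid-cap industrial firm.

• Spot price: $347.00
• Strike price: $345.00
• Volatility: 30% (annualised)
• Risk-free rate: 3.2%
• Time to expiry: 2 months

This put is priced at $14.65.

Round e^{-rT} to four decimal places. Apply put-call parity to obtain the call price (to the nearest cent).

e^(−rT) = e^(−0.032·0.1667) = 0.9947
Put-call parity: C − P = S − K·e^(−rT) = 347 − 345·0.9947 = 347 − 343.1715 = 3.8285
C = P + (C − P) = 14.65 + (3.8285) = 18.4785

$18.48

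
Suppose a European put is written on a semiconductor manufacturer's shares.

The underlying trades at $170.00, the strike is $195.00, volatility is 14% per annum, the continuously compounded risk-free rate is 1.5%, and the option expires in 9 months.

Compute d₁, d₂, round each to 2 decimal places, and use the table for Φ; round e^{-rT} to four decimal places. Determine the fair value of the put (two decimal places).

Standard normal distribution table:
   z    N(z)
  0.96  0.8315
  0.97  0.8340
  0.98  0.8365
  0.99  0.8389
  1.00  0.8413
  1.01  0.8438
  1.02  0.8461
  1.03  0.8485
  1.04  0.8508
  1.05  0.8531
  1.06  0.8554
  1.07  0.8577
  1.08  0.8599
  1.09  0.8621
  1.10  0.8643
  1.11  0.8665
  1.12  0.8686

$24.45

σ√T = 0.14·√0.75 = 0.1212
d₁ = [ln(170/195) + (0.015 + ½·0.14²)·0.75] / (σ√T) = (-0.1372 + 0.0186) / 0.1212 = -0.9782 ⇒ -0.98
d₂ = -0.9782 − 0.1212 = -1.0994 ⇒ -1.10
e^(−rT) = e^(−0.015·0.75) = 0.9888
N(−d₂) = N(1.10) = 0.8643;  N(−d₁) = N(0.98) = 0.8365
P = 195·0.9888·0.8643 − 170·0.8365 = 166.6509 − 142.2050 = 24.4459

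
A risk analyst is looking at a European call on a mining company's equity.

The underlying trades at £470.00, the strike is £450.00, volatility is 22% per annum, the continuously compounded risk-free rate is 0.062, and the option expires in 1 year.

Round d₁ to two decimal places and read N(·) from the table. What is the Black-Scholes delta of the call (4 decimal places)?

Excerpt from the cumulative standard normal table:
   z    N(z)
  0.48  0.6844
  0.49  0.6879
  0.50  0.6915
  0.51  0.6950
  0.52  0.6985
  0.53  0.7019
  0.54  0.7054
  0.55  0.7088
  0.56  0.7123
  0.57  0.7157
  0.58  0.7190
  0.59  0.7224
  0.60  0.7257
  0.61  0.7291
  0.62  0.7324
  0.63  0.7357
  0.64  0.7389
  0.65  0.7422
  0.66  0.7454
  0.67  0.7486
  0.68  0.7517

σ√T = 0.22 × 1.0000 = 0.2200
d₁ = [ln(470/450) + (0.062 + ½·0.22²)·1] / (σ√T) = (0.0435 + 0.0862) / 0.2200 = 0.5895 ⇒ 0.59
N(d₁) = N(0.59) = 0.7224
Δ_call = N(d₁) = 0.7224

0.7224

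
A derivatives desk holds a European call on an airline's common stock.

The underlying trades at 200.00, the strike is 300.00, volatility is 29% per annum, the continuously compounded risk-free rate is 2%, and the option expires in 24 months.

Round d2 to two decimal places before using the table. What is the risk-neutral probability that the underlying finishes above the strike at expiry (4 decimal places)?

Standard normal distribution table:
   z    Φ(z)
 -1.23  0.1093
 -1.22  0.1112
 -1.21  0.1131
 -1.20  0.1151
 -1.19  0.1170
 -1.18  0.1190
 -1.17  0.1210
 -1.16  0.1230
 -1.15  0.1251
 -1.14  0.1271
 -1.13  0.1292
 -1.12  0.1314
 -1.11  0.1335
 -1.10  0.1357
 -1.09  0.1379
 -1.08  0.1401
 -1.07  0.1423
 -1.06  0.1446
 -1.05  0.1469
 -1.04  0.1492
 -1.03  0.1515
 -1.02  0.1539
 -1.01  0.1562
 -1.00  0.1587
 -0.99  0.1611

T = 2;  σ√T = 0.4101
d₁ = [ln(200/300) + (0.02 + ½·0.29²)·2] / (σ√T) = (-0.4055 + 0.1241) / 0.4101 = -0.6861 → -0.69
d₂ = -0.6861 − 0.4101 = -1.0962 → -1.10
Pr(exercise) under Q = N(d₂) = 0.1357

0.1357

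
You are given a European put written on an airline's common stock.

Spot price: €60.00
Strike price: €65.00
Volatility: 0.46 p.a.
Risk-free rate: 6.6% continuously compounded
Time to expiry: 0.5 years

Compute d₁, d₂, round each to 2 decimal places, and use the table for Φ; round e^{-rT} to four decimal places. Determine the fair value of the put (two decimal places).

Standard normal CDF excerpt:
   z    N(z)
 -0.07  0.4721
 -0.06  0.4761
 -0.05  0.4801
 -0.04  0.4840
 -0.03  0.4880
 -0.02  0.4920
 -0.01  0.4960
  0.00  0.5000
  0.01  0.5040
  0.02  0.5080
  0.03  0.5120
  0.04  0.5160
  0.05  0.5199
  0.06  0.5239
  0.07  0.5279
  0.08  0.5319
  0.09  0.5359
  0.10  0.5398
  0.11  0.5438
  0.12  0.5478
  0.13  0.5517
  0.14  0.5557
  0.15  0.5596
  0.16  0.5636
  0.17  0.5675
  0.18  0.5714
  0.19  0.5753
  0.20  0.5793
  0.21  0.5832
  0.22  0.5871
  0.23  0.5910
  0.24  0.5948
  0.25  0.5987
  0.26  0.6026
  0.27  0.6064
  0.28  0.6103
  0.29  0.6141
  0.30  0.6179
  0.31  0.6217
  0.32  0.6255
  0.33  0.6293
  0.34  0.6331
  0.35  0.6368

T = 0.5;  σ√T = 0.3253
d₁ = [ln(60/65) + (0.066 + 0.46²/2)·0.5] / 0.3253 = [-0.0800 + 0.0859] / 0.3253 = 0.0180 ⇒ 0.02
d₂ = d₁ − σ√T = 0.0180 − 0.3253 = -0.3073 ⇒ -0.31
e^(−rT) = e^(−0.066·0.5) = 0.9675
P = 65·0.9675·N(0.31) − 60·N(-0.02) = 65·0.9675·0.6217 − 60·0.4920 = 39.0972 − 29.5200 = 9.5772

€9.58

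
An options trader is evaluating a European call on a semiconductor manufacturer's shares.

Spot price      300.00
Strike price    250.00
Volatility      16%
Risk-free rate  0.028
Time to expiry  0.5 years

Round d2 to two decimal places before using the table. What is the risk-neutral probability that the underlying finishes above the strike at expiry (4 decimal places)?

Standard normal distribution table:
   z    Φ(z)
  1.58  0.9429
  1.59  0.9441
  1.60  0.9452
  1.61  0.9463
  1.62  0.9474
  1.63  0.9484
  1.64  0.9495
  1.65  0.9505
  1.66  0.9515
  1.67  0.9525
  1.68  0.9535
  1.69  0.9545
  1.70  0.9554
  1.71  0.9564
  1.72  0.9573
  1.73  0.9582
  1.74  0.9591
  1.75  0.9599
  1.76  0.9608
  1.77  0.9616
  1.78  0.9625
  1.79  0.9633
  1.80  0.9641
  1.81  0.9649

T = 0.5;  σ√T = 0.1131
ln(S/K) + (r + σ²/2)T = ln(300/250) + (0.028 + 0.16²/2)·0.5 = 0.1823 + 0.0204 = 0.2027
d₁ = 0.2027 / 0.1131 = 1.7918 ⇒ 1.79
d₂ = d₁ − σ√T = 1.7918 − 0.1131 = 1.6787 ⇒ 1.68
Pr(exercise) under Q = N(d₂) = 0.9535

0.9535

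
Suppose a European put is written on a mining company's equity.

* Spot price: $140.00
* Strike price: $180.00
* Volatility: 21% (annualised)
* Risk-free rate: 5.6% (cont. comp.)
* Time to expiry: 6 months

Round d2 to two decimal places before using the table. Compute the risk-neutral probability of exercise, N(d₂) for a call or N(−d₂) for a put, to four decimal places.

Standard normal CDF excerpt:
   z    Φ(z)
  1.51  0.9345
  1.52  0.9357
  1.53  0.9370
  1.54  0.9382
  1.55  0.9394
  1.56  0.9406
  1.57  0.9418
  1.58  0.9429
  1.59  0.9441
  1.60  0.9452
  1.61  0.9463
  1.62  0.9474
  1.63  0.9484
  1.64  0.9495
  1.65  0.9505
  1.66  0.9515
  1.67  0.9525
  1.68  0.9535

σ√T = 0.21 × 0.7071 = 0.1485
d₁ = [ln(140/180) + (0.056 + 0.21²/2)·0.5] / 0.1485 = [-0.2513 + 0.0390] / 0.1485 = -1.4296 ⇒ -1.43
d₂ = d₁ − σ√T = -1.4296 − 0.1485 = -1.5781 ⇒ -1.58
Risk-neutral Pr[S_T < K] = N(−d₂) = N(1.58) = 0.9429

0.9429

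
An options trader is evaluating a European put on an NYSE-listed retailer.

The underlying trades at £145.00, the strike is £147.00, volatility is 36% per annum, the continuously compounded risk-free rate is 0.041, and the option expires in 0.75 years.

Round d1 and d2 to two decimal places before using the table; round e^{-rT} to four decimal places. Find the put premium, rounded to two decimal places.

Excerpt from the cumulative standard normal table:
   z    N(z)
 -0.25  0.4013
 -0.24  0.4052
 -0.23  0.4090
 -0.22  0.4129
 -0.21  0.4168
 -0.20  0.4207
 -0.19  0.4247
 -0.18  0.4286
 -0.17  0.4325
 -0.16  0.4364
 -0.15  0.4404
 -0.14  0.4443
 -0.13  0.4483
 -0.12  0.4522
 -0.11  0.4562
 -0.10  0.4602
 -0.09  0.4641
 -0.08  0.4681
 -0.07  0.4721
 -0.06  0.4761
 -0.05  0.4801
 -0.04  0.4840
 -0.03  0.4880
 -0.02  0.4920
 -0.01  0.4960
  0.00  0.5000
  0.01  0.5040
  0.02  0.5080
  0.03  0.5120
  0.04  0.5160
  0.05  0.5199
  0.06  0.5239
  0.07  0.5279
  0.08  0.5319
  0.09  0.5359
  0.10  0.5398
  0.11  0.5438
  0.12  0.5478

£16.51

σ√T = 0.36·√0.75 = 0.3118
ln(S/K) + (r + σ²/2)T = ln(145/147) + (0.041 + 0.36²/2)·0.75 = -0.0137 + 0.0794 = 0.0657
d₁ = 0.0657 / 0.3118 = 0.2106 ≈ 0.21
d₂ = d₁ − σ√T = 0.2106 − 0.3118 = -0.1012 ≈ -0.10
exp(−rT) = exp(−0.041·0.75) = 0.9697
P = 147·0.9697·N(0.10) − 145·N(-0.21) = 147·0.9697·0.5398 − 145·0.4168 = 76.9463 − 60.4360 = 16.5103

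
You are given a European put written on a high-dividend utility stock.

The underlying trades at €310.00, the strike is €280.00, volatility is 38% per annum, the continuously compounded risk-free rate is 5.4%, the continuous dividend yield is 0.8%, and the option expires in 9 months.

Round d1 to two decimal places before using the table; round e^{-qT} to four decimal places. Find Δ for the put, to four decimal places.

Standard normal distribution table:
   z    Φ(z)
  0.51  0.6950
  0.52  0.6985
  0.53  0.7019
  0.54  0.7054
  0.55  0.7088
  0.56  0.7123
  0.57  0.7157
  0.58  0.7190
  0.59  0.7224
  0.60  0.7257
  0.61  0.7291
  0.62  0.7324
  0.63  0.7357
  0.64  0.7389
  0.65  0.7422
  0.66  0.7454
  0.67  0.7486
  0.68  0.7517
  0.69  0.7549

σ√T = 0.38 × 0.8660 = 0.3291
ln(S/K) + (r − q + σ²/2)T = ln(310/280) + (0.054 − 0.008 + 0.38²/2)·0.75 = 0.1018 + 0.0887 = 0.1904
d₁ = 0.1904 / 0.3291 = 0.5787 which rounds to 0.58
N(d₁) = N(0.58) = 0.7190
Δ_put = e^(−qT)·(N(d₁) − 1) = 0.9940·(0.7190 − 1) = -0.2793

-0.2793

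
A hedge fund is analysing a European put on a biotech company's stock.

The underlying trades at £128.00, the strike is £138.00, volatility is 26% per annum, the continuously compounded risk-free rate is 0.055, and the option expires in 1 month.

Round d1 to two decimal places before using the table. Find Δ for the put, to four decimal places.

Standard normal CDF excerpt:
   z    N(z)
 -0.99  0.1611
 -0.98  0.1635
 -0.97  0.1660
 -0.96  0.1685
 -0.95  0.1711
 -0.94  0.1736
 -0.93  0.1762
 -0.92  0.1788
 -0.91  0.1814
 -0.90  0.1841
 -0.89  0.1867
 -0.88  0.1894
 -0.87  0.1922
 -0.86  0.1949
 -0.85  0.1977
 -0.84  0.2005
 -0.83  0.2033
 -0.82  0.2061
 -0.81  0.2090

σ√T = 0.26 × 0.2887 = 0.0751
d₁ = [ln(128/138) + (0.055 + 0.26²/2)·0.08333] / 0.0751 = [-0.0752 + 0.0074] / 0.0751 = -0.9036 ⇒ -0.90
N(d₁) = N(-0.90) = 0.1841
Δ_put = N(d₁) − 1 = 0.1841 − 1 = -0.8159

-0.8159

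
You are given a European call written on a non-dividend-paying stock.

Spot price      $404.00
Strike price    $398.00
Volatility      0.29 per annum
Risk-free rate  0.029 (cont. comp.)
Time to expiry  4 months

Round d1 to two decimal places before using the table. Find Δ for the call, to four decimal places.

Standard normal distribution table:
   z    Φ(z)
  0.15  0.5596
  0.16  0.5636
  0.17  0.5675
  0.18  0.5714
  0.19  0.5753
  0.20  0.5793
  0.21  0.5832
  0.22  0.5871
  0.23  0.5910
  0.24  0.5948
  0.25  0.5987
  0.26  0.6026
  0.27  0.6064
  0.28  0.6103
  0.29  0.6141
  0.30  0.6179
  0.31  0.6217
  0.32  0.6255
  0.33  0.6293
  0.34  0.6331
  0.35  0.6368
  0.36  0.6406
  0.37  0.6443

0.5910

σ√T = 0.29·√0.3333 = 0.1674
d₁ = [ln(404/398) + (0.029 + 0.29²/2)·0.3333] / 0.1674 = [0.0150 + 0.0237] / 0.1674 = 0.2308 ≈ 0.23
N(d₁) = N(0.23) = 0.5910
Δ_call = N(d₁) = 0.5910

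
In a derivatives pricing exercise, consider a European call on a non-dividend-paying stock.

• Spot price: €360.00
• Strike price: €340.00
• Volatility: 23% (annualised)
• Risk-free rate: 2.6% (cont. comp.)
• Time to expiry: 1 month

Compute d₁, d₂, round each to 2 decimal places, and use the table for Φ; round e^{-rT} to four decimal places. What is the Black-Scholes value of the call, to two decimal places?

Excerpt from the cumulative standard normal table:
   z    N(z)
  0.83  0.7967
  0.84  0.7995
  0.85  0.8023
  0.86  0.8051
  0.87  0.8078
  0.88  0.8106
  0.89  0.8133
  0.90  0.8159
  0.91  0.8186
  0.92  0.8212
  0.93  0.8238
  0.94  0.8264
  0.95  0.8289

€23.44

σ√T = 0.23 × 0.2887 = 0.0664
d₁ = [ln(360/340) + (0.026 + 0.23²/2)·0.08333] / 0.0664 = [0.0572 + 0.0044] / 0.0664 = 0.9267 ≈ 0.93
d₂ = d₁ − σ√T = 0.9267 − 0.0664 = 0.8603 ≈ 0.86
e^(−rT) = e^(−0.026·0.08333) = 0.9978
N(d₁) = N(0.93) = 0.8238;  N(d₂) = N(0.86) = 0.8051
C = 360·0.8238 − 340·0.9978·0.8051 = 296.5680 − 273.1318 = 23.4362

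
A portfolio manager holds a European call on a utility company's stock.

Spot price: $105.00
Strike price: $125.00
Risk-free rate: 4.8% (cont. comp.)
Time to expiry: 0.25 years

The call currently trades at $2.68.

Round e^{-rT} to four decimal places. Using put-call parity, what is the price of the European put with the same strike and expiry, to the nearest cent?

exp(−rT) = exp(−0.048·0.25) = 0.9881
Put-call parity: C − P = S − K·e^(−rT) = 105 − 125·0.9881 = 105 − 123.5125 = -18.5125
P = C − (C − P) = 2.68 − (-18.5125) = 21.1925

$21.19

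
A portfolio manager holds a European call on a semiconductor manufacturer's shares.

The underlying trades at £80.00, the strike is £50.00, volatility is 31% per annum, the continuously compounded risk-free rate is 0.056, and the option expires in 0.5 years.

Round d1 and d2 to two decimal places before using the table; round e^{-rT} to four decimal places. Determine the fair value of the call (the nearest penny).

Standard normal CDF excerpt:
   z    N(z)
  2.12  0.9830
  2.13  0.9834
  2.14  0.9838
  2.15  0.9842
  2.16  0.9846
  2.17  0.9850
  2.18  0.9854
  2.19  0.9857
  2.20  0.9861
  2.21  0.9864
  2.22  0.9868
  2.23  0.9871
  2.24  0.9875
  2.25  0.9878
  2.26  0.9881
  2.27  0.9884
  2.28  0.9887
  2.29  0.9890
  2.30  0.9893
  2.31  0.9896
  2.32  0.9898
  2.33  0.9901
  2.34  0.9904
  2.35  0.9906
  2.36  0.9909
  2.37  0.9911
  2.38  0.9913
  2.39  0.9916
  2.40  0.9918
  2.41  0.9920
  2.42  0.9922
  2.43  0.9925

T = 0.5;  σ√T = 0.2192
d₁ = [ln(80/50) + (0.056 + 0.31²/2)·0.5] / 0.2192 = [0.4700 + 0.0520] / 0.2192 = 2.3815 which rounds to 2.38
d₂ = d₁ − σ√T = 2.3815 − 0.2192 = 2.1623 which rounds to 2.16
e^(−rT) = e^(−0.056·0.5) = 0.9724
C = 80·N(2.38) − 50·0.9724·N(2.16) = 80·0.9913 − 50·0.9724·0.9846 = 79.3040 − 47.8713 = 31.4327

£31.43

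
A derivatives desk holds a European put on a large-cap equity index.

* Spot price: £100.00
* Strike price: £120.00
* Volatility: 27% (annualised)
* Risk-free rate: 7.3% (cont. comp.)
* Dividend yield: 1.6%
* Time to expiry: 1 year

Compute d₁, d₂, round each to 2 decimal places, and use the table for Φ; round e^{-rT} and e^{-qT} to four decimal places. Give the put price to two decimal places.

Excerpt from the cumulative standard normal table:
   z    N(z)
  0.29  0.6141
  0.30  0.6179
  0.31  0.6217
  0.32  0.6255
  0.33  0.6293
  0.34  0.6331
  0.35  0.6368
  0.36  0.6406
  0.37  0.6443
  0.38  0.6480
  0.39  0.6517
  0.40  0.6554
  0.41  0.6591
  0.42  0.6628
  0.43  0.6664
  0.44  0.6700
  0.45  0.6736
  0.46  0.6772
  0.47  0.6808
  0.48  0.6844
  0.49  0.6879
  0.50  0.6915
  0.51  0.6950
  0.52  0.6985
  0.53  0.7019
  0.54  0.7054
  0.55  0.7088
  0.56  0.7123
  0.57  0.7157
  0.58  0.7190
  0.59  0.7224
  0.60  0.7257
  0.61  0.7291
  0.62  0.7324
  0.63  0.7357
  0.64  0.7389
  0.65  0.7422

σ√T = 0.27 × 1.0000 = 0.2700
d₁ = [ln(100/120) + (0.073 − 0.016 + ½·0.27²)·1] / (σ√T) = (-0.1823 + 0.0935) / 0.2700 = -0.3292 ≈ -0.33
d₂ = -0.3292 − 0.2700 = -0.5992 ≈ -0.60
exp(−qT) = exp(−0.016·1) = 0.9841;  exp(−rT) = exp(−0.073·1) = 0.9296
N(−d₂) = N(0.60) = 0.7257;  N(−d₁) = N(0.33) = 0.6293
P = 120·0.9296·0.7257 − 100·0.9841·0.6293 = 80.9533 − 61.9294 = 19.0239

£19.02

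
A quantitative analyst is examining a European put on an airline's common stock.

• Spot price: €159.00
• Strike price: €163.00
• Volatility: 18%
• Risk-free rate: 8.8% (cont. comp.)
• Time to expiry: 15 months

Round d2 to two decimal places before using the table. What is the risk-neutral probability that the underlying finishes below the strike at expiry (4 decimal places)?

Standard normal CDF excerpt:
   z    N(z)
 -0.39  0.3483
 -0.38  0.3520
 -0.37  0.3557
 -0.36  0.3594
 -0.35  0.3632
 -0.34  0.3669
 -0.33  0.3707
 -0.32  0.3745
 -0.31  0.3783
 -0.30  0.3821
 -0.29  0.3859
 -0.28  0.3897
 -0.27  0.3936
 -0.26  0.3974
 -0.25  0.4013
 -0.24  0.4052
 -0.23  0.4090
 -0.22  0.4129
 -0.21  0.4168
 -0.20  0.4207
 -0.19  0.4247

0.3745

T = 1.25;  σ√T = 0.2012
ln(S/K) + (r + σ²/2)T = ln(159/163) + (0.088 + 0.18²/2)·1.25 = -0.0248 + 0.1302 = 0.1054
d₁ = 0.1054 / 0.2012 = 0.5238 ⇒ 0.52
d₂ = d₁ − σ√T = 0.5238 − 0.2012 = 0.3225 ⇒ 0.32
Risk-neutral Pr[S_T < K] = N(−d₂) = N(-0.32) = 0.3745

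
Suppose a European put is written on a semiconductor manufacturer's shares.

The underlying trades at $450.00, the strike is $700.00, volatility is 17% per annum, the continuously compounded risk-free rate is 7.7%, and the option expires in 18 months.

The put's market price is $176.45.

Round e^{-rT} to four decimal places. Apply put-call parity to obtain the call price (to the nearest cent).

e^(−rT) = e^(−0.077·1.5) = 0.8909
Put-call parity: C − P = S − K·e^(−rT) = 450 − 700·0.8909 = 450 − 623.6300 = -173.6300
C = P + (C − P) = 176.45 + (-173.6300) = 2.8200

$2.82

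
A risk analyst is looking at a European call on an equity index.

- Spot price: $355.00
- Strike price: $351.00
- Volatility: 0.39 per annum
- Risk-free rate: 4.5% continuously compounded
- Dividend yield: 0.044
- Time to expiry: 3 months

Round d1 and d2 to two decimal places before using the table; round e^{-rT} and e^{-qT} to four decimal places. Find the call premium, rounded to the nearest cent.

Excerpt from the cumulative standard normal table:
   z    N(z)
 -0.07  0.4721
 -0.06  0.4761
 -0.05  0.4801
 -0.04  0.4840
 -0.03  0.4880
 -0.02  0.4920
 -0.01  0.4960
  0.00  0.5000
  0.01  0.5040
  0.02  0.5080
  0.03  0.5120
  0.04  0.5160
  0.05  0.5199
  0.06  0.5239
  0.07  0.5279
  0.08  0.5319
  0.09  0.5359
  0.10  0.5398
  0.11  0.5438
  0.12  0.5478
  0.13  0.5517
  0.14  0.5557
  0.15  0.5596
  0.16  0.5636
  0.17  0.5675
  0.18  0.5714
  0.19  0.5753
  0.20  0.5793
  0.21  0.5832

T = 0.25;  σ√T = 0.1950
ln(S/K) + (r − q + σ²/2)T = ln(355/351) + (0.045 − 0.044 + 0.39²/2)·0.25 = 0.0113 + 0.0193 = 0.0306
d₁ = 0.0306 / 0.1950 = 0.1569 → 0.16
d₂ = d₁ − σ√T = 0.1569 − 0.1950 = -0.0381 → -0.04
e^(−qT) = e^(−0.044·0.25) = 0.9891;  e^(−rT) = e^(−0.045·0.25) = 0.9888
N(d₁) = N(0.16) = 0.5636;  N(d₂) = N(-0.04) = 0.4840
C = 355·0.9891·0.5636 − 351·0.9888·0.4840 = 197.8971 − 167.9813 = 29.9159

$29.92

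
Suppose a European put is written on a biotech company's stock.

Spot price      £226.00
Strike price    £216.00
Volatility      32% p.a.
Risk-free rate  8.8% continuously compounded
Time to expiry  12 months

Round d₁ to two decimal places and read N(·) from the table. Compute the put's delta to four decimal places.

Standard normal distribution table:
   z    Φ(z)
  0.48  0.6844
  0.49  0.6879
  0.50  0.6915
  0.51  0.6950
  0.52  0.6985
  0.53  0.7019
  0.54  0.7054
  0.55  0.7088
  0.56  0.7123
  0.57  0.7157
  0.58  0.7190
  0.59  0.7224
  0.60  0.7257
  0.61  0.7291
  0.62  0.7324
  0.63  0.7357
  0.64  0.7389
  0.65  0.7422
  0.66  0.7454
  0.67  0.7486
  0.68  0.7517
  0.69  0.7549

σ√T = 0.32 × 1.0000 = 0.3200
d₁ = [ln(226/216) + (0.088 + 0.32²/2)·1] / 0.3200 = [0.0453 + 0.1392] / 0.3200 = 0.5764 → 0.58
N(d₁) = N(0.58) = 0.7190
Δ_put = N(d₁) − 1 = 0.7190 − 1 = -0.2810

-0.2810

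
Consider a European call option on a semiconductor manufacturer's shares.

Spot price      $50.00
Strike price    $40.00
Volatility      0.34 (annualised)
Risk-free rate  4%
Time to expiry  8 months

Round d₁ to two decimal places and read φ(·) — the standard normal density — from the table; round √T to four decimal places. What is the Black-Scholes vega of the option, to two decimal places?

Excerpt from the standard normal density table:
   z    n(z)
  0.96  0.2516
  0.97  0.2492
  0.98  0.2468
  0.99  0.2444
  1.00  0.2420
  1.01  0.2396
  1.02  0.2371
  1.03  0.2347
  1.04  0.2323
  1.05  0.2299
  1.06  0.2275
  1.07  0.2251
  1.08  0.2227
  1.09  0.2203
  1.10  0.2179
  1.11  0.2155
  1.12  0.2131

σ√T = 0.34·√0.6667 = 0.2776
d₁ = [ln(50/40) + (0.04 + ½·0.34²)·0.6667] / (σ√T) = (0.2231 + 0.0652) / 0.2776 = 1.0387 which rounds to 1.04
√T = √0.6667 = 0.8165
φ(d₁) = φ(1.04) = 0.2323
vega = S·φ(d₁)·√T = 50·0.2323·0.8165 = 9.4836

9.48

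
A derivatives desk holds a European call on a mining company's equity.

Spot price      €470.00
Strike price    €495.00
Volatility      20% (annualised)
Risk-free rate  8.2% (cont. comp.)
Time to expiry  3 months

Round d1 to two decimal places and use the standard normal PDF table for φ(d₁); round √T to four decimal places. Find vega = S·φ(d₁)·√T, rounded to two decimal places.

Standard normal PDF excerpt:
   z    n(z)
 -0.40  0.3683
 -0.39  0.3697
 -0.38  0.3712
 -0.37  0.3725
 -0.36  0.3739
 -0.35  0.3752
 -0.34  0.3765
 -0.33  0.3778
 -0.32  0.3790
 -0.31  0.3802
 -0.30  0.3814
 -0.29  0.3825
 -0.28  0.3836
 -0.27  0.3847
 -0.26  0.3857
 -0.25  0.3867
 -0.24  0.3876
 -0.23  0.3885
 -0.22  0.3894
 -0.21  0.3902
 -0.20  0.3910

90.64

σ√T = 0.2 × 0.5000 = 0.1000
d₁ = [ln(470/495) + (0.082 + ½·0.2²)·0.25] / (σ√T) = (-0.0518 + 0.0255) / 0.1000 = -0.2633 ≈ -0.26
√T = √0.25 = 0.5000
φ(d₁) = φ(-0.26) = 0.3857
vega = S·φ(d₁)·√T = 470·0.3857·0.5000 = 90.6395
(The put has the same vega.)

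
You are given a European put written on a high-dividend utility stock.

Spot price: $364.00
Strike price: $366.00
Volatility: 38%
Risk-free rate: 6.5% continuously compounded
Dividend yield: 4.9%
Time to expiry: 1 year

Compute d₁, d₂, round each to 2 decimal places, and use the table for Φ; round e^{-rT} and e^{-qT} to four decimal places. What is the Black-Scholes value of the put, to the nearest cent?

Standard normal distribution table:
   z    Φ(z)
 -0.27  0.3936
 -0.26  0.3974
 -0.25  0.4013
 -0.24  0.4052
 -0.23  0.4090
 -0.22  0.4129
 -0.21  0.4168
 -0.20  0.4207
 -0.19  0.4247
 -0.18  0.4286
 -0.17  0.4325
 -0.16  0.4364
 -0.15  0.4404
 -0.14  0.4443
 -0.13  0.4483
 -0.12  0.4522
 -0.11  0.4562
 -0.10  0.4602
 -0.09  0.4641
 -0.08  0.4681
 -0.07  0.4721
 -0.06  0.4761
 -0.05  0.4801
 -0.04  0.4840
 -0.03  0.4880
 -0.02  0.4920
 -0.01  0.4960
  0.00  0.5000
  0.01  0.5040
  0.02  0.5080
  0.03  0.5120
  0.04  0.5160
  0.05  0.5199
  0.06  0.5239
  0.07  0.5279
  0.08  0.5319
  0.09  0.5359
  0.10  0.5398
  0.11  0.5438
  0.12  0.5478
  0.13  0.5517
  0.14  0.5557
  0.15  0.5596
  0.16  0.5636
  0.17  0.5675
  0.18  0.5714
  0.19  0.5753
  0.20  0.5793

T = 1;  σ√T = 0.3800
ln(S/K) + (r − q + σ²/2)T = ln(364/366) + (0.065 − 0.049 + 0.38²/2)·1 = -0.0055 + 0.0882 = 0.0827
d₁ = 0.0827 / 0.3800 = 0.2177 which rounds to 0.22
d₂ = d₁ − σ√T = 0.2177 − 0.3800 = -0.1623 which rounds to -0.16
e^(−qT) = e^(−0.049·1) = 0.9522;  e^(−rT) = e^(−0.065·1) = 0.9371
N(−d₂) = N(0.16) = 0.5636;  N(−d₁) = N(-0.22) = 0.4129
P = 366·0.9371·0.5636 − 364·0.9522·0.4129 = 193.3027 − 143.1115 = 50.1913

$50.19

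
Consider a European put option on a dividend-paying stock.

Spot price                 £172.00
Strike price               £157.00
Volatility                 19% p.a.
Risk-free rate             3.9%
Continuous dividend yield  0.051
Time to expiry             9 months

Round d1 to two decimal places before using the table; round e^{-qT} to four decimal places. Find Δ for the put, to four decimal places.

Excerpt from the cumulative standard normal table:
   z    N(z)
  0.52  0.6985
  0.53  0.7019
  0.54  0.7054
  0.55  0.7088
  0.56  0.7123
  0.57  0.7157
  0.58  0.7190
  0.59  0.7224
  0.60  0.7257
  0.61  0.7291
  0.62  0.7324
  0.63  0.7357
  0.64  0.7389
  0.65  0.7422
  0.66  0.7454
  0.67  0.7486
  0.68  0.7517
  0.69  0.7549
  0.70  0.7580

-0.2705

σ√T = 0.19 × 0.8660 = 0.1645
d₁ = [ln(172/157) + (0.039 − 0.051 + 0.19²/2)·0.75] / 0.1645 = [0.0912 + 0.0045] / 0.1645 = 0.5821 which rounds to 0.58
N(d₁) = N(0.58) = 0.7190
Δ_put = exp(−qT)·(N(d₁) − 1) = 0.9625·(0.7190 − 1) = -0.2705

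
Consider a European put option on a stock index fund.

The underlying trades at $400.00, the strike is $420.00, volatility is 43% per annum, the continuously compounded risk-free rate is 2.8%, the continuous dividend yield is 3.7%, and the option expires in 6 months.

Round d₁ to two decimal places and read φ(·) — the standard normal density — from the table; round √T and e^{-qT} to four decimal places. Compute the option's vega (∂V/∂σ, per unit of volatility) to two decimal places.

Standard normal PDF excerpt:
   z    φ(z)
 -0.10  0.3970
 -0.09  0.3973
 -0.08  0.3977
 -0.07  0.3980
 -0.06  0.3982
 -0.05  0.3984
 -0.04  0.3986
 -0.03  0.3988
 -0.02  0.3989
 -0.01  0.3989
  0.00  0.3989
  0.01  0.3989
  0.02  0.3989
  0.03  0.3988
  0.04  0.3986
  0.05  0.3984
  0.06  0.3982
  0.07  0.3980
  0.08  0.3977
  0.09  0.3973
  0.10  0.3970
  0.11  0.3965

110.76

σ√T = 0.43·√0.5 = 0.3041
d₁ = [ln(400/420) + (0.028 − 0.037 + 0.43²/2)·0.5] / 0.3041 = [-0.0488 + 0.0417] / 0.3041 = -0.0232 which rounds to -0.02
√T = √0.5 = 0.7071
φ(d₁) = φ(-0.02) = 0.3989
exp(−qT) = exp(−0.037·0.5) = 0.9817
vega = S·exp(−qT)·φ(d₁)·√T = 400·0.9817·0.3989·0.7071 = 110.7602
(Vega is the same for a European call and put with the same parameters.)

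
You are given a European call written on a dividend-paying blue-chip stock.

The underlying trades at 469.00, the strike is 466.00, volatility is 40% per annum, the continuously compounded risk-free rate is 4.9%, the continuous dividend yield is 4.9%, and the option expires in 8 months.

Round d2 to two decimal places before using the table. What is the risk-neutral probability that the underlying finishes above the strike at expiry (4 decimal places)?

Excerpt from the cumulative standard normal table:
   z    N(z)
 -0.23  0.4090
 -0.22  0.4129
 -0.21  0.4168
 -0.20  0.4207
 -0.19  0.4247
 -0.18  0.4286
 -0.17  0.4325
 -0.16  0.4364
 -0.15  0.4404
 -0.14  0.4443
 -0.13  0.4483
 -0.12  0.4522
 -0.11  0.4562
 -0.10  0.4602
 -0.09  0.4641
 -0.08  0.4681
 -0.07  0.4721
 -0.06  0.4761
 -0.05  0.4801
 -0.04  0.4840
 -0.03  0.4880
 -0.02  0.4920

0.4443

σ√T = 0.4 × 0.8165 = 0.3266
d₁ = [ln(469/466) + (0.049 − 0.049 + ½·0.4²)·0.6667] / (σ√T) = (0.0064 + 0.0533) / 0.3266 = 0.1829 which rounds to 0.18
d₂ = 0.1829 − 0.3266 = -0.1437 which rounds to -0.14
Pr(exercise) under Q = N(d₂) = 0.4443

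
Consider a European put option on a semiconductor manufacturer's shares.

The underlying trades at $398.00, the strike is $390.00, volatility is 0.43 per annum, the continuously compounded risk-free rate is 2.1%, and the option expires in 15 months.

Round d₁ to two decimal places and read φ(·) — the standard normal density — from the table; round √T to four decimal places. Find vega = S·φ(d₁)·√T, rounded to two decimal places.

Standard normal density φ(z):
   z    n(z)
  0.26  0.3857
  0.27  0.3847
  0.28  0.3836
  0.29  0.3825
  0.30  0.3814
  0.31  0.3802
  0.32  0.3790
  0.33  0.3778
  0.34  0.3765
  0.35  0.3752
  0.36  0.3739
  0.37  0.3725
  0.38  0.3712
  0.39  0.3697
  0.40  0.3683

σ√T = 0.43 × 1.1180 = 0.4808
ln(S/K) + (r + σ²/2)T = ln(398/390) + (0.021 + 0.43²/2)·1.25 = 0.0203 + 0.1418 = 0.1621
d₁ = 0.1621 / 0.4808 = 0.3372 which rounds to 0.34
√T = √1.25 = 1.1180
φ(d₁) = φ(0.34) = 0.3765
vega = S·φ(d₁)·√T = 398·0.3765·1.1180 = 167.5289

167.53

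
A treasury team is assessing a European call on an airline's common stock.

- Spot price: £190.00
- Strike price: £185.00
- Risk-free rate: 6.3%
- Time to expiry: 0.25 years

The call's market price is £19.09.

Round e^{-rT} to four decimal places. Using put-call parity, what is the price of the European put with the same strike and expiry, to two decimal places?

e^(−rT) = e^(−0.063·0.25) = 0.9844
Put-call parity: C − P = S − K·e^(−rT) = 190 − 185·0.9844 = 190 − 182.1140 = 7.8860
P = C − (C − P) = 19.09 − (7.8860) = 11.2040

£11.20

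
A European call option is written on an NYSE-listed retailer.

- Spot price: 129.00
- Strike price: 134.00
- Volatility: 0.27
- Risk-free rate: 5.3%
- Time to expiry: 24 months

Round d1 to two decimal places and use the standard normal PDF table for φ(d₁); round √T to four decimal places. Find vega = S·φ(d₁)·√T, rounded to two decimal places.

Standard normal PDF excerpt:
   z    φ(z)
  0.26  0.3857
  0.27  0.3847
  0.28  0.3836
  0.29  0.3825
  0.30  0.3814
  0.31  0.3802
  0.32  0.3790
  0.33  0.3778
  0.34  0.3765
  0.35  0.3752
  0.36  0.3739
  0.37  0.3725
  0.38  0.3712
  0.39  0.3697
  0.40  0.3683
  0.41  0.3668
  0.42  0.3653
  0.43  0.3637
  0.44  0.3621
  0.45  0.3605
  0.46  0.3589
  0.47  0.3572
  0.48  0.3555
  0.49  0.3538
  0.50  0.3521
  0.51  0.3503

σ√T = 0.27·√2 = 0.3818
ln(S/K) + (r + σ²/2)T = ln(129/134) + (0.053 + 0.27²/2)·2 = -0.0380 + 0.1789 = 0.1409
d₁ = 0.1409 / 0.3818 = 0.3689 ⇒ 0.37
√T = √2 = 1.4142
φ(d₁) = φ(0.37) = 0.3725
vega = S·φ(d₁)·√T = 129·0.3725·1.4142 = 67.9558
(Vega is the same for a European call and put with the same parameters.)

67.96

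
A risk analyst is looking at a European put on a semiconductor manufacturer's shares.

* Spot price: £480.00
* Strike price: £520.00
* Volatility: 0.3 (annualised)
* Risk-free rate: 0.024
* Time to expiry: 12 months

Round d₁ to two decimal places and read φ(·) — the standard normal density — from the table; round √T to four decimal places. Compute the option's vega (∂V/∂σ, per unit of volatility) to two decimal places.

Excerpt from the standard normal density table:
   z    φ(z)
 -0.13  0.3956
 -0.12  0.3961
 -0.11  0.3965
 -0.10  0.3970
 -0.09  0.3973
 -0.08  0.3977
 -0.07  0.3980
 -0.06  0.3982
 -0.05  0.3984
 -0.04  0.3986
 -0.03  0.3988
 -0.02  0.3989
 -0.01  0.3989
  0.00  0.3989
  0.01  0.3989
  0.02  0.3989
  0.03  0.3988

σ√T = 0.3 × 1.0000 = 0.3000
d₁ = [ln(480/520) + (0.024 + ½·0.3²)·1] / (σ√T) = (-0.0800 + 0.0690) / 0.3000 = -0.0368 → -0.04
√T = √1 = 1.0000
φ(d₁) = φ(-0.04) = 0.3986
vega = S·φ(d₁)·√T = 480·0.3986·1.0000 = 191.3280

191.33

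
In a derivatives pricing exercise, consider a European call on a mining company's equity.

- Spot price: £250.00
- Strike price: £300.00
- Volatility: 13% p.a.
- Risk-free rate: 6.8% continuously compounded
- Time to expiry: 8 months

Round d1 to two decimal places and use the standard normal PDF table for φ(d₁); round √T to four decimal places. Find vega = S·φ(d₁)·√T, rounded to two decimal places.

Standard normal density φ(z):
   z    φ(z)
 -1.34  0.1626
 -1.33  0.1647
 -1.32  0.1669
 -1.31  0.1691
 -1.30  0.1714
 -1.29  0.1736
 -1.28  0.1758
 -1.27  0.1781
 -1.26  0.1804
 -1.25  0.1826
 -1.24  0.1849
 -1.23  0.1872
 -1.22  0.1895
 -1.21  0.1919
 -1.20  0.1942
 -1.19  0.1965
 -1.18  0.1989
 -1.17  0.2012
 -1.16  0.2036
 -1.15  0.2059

37.74

σ√T = 0.13 × 0.8165 = 0.1061
d₁ = [ln(250/300) + (0.068 + ½·0.13²)·0.6667] / (σ√T) = (-0.1823 + 0.0510) / 0.1061 = -1.2375 ≈ -1.24
√T = √0.6667 = 0.8165
φ(d₁) = φ(-1.24) = 0.1849
vega = S·φ(d₁)·√T = 250·0.1849·0.8165 = 37.7427
(Call and put vega coincide under Black-Scholes.)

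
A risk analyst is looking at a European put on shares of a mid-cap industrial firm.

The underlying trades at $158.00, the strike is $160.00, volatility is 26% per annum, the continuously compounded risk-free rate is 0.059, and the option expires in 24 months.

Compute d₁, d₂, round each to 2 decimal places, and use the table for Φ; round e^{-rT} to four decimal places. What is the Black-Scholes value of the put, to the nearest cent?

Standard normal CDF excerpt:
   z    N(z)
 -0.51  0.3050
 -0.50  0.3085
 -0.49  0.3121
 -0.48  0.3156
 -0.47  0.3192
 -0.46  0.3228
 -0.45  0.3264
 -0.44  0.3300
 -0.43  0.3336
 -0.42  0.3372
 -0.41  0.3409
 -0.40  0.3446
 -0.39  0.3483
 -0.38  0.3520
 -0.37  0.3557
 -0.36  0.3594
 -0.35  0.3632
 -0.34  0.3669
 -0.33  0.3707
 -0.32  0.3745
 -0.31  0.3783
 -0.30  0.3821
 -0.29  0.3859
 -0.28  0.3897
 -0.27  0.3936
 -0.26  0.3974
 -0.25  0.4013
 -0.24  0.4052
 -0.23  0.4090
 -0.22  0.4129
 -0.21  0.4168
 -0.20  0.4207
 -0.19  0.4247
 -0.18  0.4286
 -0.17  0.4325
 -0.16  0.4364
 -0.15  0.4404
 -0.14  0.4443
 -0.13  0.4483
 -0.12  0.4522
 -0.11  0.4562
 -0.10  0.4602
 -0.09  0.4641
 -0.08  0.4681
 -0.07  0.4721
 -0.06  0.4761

$15.00

σ√T = 0.26·√2 = 0.3677
ln(S/K) + (r + σ²/2)T = ln(158/160) + (0.059 + 0.26²/2)·2 = -0.0126 + 0.1856 = 0.1730
d₁ = 0.1730 / 0.3677 = 0.4706 ≈ 0.47
d₂ = d₁ − σ√T = 0.4706 − 0.3677 = 0.1029 ≈ 0.10
exp(−rT) = exp(−0.059·2) = 0.8887
N(−d₂) = N(-0.10) = 0.4602;  N(−d₁) = N(-0.47) = 0.3192
P = 160·0.8887·0.4602 − 158·0.3192 = 65.4368 − 50.4336 = 15.0032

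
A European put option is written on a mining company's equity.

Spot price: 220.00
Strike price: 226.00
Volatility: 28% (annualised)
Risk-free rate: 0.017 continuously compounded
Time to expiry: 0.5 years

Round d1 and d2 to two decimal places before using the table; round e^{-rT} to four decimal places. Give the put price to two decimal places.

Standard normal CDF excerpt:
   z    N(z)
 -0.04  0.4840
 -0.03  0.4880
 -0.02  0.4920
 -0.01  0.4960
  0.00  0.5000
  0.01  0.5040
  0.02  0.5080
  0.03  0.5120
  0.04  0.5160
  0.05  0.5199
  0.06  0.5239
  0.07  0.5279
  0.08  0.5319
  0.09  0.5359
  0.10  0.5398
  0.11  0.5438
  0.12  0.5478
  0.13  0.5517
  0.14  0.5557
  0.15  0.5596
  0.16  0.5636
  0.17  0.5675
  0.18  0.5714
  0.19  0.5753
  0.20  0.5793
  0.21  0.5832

T = 0.5;  σ√T = 0.1980
ln(S/K) + (r + σ²/2)T = ln(220/226) + (0.017 + 0.28²/2)·0.5 = -0.0269 + 0.0281 = 0.0012
d₁ = 0.0012 / 0.1980 = 0.0060 ⇒ 0.01
d₂ = d₁ − σ√T = 0.0060 − 0.1980 = -0.1920 ⇒ -0.19
e^(−rT) = e^(−0.017·0.5) = 0.9915
P = 226·0.9915·N(0.19) − 220·N(-0.01) = 226·0.9915·0.5753 − 220·0.4960 = 128.9126 − 109.1200 = 19.7926

19.79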